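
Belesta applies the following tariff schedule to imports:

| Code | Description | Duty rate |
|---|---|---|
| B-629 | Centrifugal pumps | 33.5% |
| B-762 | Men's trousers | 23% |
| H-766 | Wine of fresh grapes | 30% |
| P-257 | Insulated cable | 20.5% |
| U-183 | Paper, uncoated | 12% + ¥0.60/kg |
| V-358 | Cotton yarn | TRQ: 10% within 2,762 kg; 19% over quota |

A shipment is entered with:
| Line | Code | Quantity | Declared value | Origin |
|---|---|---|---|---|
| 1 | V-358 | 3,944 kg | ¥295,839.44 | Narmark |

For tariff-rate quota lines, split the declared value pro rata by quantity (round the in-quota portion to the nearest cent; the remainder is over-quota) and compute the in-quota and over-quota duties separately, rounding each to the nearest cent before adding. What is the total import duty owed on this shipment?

¥37,563.51

Line 1 (V-358, Narmark, 3,944 kg, ¥295,839.44):
Code V-358 is under a tariff-rate quota (threshold 2,762 kg). In-quota: 2,762 kg at 10%; over-quota: 1,182 kg at 19%.
Pro-rata value split: in-quota = ¥295,839.44 × 2,762/3,944 = ¥207,177.62; over-quota = ¥295,839.44 − ¥207,177.62 = ¥88,661.82.
In-quota duty = ¥207,177.62 × 10% = ¥20,717.76. Over-quota duty = ¥88,661.82 × 19% = ¥16,845.75.
Line duty = ¥20,717.76 + ¥16,845.75 = ¥37,563.51.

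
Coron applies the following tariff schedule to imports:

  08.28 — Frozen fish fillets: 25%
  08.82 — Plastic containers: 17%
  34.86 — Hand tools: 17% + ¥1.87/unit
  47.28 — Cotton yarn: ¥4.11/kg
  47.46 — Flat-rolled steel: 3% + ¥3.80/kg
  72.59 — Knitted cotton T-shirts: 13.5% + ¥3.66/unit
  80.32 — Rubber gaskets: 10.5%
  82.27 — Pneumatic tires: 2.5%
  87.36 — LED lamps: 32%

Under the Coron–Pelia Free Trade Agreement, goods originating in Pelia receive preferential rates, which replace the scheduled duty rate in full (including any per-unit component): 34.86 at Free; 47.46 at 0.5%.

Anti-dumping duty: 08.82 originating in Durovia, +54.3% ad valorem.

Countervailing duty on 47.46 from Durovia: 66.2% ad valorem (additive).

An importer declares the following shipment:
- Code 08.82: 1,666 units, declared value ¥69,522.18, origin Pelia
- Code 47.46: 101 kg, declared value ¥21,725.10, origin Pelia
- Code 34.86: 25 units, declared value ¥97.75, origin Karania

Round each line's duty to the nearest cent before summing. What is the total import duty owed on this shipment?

¥11,990.77

Line 1 (08.82, Pelia, 1,666 units, ¥69,522.18):
Base rate for 08.82 is 17%.
Origin Pelia is the FTA partner but 08.82 is not on the preference list; base rate stands.
The additional-duty order on 08.82 targets Durovia, not Pelia; it does not apply.
Duty = ¥69,522.18 × 17% = ¥11,818.77.
Line 2 (47.46, Pelia, 101 kg, ¥21,725.10):
Base rate for 47.46 is 3% + ¥3.80/kg.
Origin Pelia qualifies under the Coron–Pelia agreement and 47.46 is covered: preferential rate 0.5% applies instead.
The additional-duty order on 47.46 targets Durovia, not Pelia; it does not apply.
Duty = ¥21,725.10 × 0.5% = ¥108.63.
Line 3 (34.86, Karania, 25 units, ¥97.75):
Base rate for 34.86 is 17% + ¥1.87/unit.
34.86 has an FTA preferential rate, but origin Karania is not Pelia; base rate stands.
Duty = ¥97.75 × 17% + 25 × ¥1.87 = ¥63.37.
Total = ¥11,818.77 + ¥108.63 + ¥63.37 = ¥11,990.77.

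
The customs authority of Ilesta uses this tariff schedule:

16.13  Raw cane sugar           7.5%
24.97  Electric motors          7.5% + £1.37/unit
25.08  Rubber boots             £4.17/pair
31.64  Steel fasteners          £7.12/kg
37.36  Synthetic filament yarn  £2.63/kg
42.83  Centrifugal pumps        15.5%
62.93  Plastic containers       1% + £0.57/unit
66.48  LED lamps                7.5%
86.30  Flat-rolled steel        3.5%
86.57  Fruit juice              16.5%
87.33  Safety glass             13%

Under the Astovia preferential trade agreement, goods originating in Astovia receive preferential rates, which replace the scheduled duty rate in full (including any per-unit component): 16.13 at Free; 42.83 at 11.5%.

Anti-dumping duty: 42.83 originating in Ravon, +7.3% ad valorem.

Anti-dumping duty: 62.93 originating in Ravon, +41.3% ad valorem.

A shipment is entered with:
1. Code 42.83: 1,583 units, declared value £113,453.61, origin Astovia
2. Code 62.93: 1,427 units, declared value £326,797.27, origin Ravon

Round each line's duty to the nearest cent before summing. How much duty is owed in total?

£152,095.81

Line 1 (42.83, Astovia, 1,583 units, £113,453.61):
Base rate for 42.83 is 15.5%.
Origin Astovia qualifies under the Ilesta–Astovia agreement and 42.83 is covered: preferential rate 11.5% applies instead.
The additional-duty order on 42.83 targets Ravon, not Astovia; it does not apply.
Duty = £113,453.61 × 11.5% = £13,047.17.
Line 2 (62.93, Ravon, 1,427 units, £326,797.27):
Base rate for 62.93 is 1% + £0.57/unit.
Additional duty on 62.93 from Ravon: +41.3%. Applied ad valorem rate: 1% + 41.3% = 42.3%.
Duty = £326,797.27 × 42.3% + 1,427 × £0.57 = £139,048.64.
Total = £13,047.17 + £139,048.64 = £152,095.81.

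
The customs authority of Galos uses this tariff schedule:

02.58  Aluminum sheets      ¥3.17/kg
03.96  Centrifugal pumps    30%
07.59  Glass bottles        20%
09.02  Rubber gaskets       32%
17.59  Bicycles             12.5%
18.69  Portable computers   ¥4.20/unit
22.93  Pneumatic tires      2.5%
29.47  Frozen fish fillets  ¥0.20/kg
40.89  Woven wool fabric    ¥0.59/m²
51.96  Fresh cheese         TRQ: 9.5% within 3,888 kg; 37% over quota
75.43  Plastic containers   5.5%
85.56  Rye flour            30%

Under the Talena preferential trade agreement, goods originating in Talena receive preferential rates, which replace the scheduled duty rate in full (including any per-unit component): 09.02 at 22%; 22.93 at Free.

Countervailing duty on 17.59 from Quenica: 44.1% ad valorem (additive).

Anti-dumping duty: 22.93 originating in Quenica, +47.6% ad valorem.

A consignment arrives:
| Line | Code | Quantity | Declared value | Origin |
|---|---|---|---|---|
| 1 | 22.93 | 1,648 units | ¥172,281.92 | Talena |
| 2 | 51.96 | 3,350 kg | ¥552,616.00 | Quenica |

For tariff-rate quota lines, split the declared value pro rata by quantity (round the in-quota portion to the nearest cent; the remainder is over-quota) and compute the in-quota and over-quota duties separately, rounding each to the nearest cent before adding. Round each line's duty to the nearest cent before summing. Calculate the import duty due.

¥52,498.52

Line 1 (22.93, Talena, 1,648 units, ¥172,281.92):
Base rate for 22.93 is 2.5%.
Origin Talena qualifies under the Galos–Talena agreement and 22.93 is covered: preferential rate Free applies instead.
The additional-duty order on 22.93 targets Quenica, not Talena; it does not apply.
Duty = ¥172,281.92 × 0% = ¥0.00.
Line 2 (51.96, Quenica, 3,350 kg, ¥552,616.00):
Code 51.96 is under a tariff-rate quota (threshold 3,888 kg). Quantity 3,350 kg is within the quota, so the in-quota rate 9.5% applies to the full value.
Duty = ¥552,616.00 × 9.5% = ¥52,498.52.
Total = ¥0.00 + ¥52,498.52 = ¥52,498.52.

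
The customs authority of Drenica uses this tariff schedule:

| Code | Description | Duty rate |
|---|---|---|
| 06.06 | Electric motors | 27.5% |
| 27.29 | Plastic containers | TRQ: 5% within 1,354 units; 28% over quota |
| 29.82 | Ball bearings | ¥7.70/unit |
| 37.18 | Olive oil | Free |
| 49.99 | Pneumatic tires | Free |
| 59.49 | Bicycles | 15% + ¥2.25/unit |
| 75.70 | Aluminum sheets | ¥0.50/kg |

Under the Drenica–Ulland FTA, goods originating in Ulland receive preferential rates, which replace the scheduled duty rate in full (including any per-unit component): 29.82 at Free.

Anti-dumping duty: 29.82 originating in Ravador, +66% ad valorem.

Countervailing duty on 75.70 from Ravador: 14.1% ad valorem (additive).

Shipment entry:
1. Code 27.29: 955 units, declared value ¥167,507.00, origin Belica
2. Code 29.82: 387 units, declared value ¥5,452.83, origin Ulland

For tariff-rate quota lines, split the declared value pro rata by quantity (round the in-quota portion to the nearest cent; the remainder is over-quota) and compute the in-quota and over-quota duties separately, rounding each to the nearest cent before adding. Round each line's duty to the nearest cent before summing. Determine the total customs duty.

Line 1 (27.29, Belica, 955 units, ¥167,507.00):
Code 27.29 is under a tariff-rate quota (threshold 1,354 units). Quantity 955 units is within the quota, so the in-quota rate 5% applies to the full value.
Duty = ¥167,507.00 × 5% = ¥8,375.35.
Line 2 (29.82, Ulland, 387 units, ¥5,452.83):
Base rate for 29.82 is ¥7.70/unit.
Origin Ulland qualifies under the Drenica–Ulland agreement and 29.82 is covered: preferential rate Free applies instead.
The additional-duty order on 29.82 targets Ravador, not Ulland; it does not apply.
Duty = ¥5,452.83 × 0% = ¥0.00.
Total = ¥8,375.35 + ¥0.00 = ¥8,375.35.

¥8,375.35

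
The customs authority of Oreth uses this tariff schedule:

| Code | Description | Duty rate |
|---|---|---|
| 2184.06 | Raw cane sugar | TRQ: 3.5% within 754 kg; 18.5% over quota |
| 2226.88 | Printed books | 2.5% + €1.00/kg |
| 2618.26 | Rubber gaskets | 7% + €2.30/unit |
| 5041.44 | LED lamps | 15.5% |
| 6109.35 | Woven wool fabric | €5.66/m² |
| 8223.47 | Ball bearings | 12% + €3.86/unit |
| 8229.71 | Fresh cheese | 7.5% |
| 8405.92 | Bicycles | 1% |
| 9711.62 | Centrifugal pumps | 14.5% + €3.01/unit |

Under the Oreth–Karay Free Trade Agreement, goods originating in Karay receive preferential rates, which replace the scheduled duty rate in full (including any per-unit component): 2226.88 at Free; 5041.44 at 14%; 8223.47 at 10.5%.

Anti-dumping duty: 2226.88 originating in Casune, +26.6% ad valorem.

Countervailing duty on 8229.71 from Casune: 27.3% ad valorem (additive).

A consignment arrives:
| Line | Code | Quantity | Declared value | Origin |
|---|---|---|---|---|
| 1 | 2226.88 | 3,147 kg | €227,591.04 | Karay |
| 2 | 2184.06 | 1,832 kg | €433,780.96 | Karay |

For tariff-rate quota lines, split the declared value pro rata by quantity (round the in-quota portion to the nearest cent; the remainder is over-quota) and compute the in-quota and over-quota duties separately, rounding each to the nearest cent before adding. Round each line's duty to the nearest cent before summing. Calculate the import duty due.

Line 1 (2226.88, Karay, 3,147 kg, €227,591.04):
Base rate for 2226.88 is 2.5% + €1.00/kg.
Origin Karay qualifies under the Oreth–Karay agreement and 2226.88 is covered: preferential rate Free applies instead.
The additional-duty order on 2226.88 targets Casune, not Karay; it does not apply.
Duty = €227,591.04 × 0% = €0.00.
Line 2 (2184.06, Karay, 1,832 kg, €433,780.96):
Code 2184.06 is under a tariff-rate quota (threshold 754 kg). In-quota: 754 kg at 3.5%; over-quota: 1,078 kg at 18.5%.
Pro-rata value split: in-quota = €433,780.96 × 754/1,832 = €178,532.12; over-quota = €433,780.96 − €178,532.12 = €255,248.84.
In-quota duty = €178,532.12 × 3.5% = €6,248.62. Over-quota duty = €255,248.84 × 18.5% = €47,221.04.
Line duty = €6,248.62 + €47,221.04 = €53,469.66.
Total = €0.00 + €53,469.66 = €53,469.66.

€53,469.66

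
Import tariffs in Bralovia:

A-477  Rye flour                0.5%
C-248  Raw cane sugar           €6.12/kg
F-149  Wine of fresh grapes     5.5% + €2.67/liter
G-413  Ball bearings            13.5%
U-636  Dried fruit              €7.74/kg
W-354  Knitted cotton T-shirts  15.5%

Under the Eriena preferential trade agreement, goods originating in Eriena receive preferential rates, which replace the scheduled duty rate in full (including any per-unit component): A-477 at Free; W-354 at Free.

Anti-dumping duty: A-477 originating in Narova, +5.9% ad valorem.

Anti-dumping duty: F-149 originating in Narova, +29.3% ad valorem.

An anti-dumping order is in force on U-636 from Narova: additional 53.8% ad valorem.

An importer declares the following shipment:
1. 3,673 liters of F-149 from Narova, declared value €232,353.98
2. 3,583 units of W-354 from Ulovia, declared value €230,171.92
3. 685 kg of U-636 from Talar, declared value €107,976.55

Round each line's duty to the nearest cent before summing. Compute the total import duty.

Line 1 (F-149, Narova, 3,673 liters, €232,353.98):
Base rate for F-149 is 5.5% + €2.67/liter.
Additional duty on F-149 from Narova: +29.3%. Applied ad valorem rate: 5.5% + 29.3% = 34.8%.
Duty = €232,353.98 × 34.8% + 3,673 × €2.67 = €90,666.10.
Line 2 (W-354, Ulovia, 3,583 units, €230,171.92):
Base rate for W-354 is 15.5%.
W-354 has an FTA preferential rate, but origin Ulovia is not Eriena; base rate stands.
Duty = €230,171.92 × 15.5% = €35,676.65.
Line 3 (U-636, Talar, 685 kg, €107,976.55):
Base rate for U-636 is €7.74/kg.
The additional-duty order on U-636 targets Narova, not Talar; it does not apply.
Duty = 685 × €7.74 = €5,301.90.
Total = €90,666.10 + €35,676.65 + €5,301.90 = €131,644.65.

€131,644.65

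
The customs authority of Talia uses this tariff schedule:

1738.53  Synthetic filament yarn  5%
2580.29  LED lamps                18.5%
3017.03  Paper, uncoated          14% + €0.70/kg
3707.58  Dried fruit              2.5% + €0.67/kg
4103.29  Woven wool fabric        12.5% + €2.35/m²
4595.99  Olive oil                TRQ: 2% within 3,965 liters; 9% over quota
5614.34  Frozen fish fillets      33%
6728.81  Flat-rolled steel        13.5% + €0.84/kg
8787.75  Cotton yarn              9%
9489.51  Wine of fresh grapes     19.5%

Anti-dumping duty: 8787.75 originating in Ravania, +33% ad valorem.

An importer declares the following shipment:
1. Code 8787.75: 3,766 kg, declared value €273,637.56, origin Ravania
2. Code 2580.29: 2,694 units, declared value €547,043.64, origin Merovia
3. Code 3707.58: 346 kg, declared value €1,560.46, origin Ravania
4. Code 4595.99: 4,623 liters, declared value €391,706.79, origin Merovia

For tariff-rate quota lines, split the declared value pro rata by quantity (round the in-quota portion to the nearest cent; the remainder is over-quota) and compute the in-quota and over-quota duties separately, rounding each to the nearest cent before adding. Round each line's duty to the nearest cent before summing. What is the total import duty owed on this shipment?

Line 1 (8787.75, Ravania, 3,766 kg, €273,637.56):
Base rate for 8787.75 is 9%.
Additional duty on 8787.75 from Ravania: +33%. Applied ad valorem rate: 9% + 33% = 42%.
Duty = €273,637.56 × 42% = €114,927.78.
Line 2 (2580.29, Merovia, 2,694 units, €547,043.64):
Base rate for 2580.29 is 18.5%.
Duty = €547,043.64 × 18.5% = €101,203.07.
Line 3 (3707.58, Ravania, 346 kg, €1,560.46):
Base rate for 3707.58 is 2.5% + €0.67/kg.
Duty = €1,560.46 × 2.5% + 346 × €0.67 = €270.83.
Line 4 (4595.99, Merovia, 4,623 liters, €391,706.79):
Code 4595.99 is under a tariff-rate quota (threshold 3,965 liters). In-quota: 3,965 liters at 2%; over-quota: 658 liters at 9%.
Pro-rata value split: in-quota = €391,706.79 × 3,965/4,623 = €335,954.45; over-quota = €391,706.79 − €335,954.45 = €55,752.34.
In-quota duty = €335,954.45 × 2% = €6,719.09. Over-quota duty = €55,752.34 × 9% = €5,017.71.
Line duty = €6,719.09 + €5,017.71 = €11,736.80.
Total = €114,927.78 + €101,203.07 + €270.83 + €11,736.80 = €228,138.48.

€228,138.48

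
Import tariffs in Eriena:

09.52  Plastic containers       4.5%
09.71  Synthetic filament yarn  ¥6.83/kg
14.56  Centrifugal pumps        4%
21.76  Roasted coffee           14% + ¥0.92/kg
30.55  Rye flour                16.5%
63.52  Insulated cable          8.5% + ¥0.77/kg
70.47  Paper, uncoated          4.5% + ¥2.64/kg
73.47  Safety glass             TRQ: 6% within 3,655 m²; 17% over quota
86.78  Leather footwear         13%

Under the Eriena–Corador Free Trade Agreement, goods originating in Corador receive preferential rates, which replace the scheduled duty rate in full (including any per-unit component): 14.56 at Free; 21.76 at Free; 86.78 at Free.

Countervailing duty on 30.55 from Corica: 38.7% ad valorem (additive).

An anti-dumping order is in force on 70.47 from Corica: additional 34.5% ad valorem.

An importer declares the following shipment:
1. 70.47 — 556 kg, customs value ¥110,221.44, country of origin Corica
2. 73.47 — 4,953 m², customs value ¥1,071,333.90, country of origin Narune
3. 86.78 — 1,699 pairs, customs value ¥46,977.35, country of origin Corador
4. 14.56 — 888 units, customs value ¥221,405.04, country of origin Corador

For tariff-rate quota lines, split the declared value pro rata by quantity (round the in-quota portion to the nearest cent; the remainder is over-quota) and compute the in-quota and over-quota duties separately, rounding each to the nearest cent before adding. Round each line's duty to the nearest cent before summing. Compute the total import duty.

¥139,617.55

Line 1 (70.47, Corica, 556 kg, ¥110,221.44):
Base rate for 70.47 is 4.5% + ¥2.64/kg.
Additional duty on 70.47 from Corica: +34.5%. Applied ad valorem rate: 4.5% + 34.5% = 39%.
Duty = ¥110,221.44 × 39% + 556 × ¥2.64 = ¥44,454.20.
Line 2 (73.47, Narune, 4,953 m², ¥1,071,333.90):
Code 73.47 is under a tariff-rate quota (threshold 3,655 m²). In-quota: 3,655 m² at 6%; over-quota: 1,298 m² at 17%.
Pro-rata value split: in-quota = ¥1,071,333.90 × 3,655/4,953 = ¥790,576.50; over-quota = ¥1,071,333.90 − ¥790,576.50 = ¥280,757.40.
In-quota duty = ¥790,576.50 × 6% = ¥47,434.59. Over-quota duty = ¥280,757.40 × 17% = ¥47,728.76.
Line duty = ¥47,434.59 + ¥47,728.76 = ¥95,163.35.
Line 3 (86.78, Corador, 1,699 pairs, ¥46,977.35):
Base rate for 86.78 is 13%.
Origin Corador qualifies under the Eriena–Corador agreement and 86.78 is covered: preferential rate Free applies instead.
Duty = ¥46,977.35 × 0% = ¥0.00.
Line 4 (14.56, Corador, 888 units, ¥221,405.04):
Base rate for 14.56 is 4%.
Origin Corador qualifies under the Eriena–Corador agreement and 14.56 is covered: preferential rate Free applies instead.
Duty = ¥221,405.04 × 0% = ¥0.00.
Total = ¥44,454.20 + ¥95,163.35 + ¥0.00 + ¥0.00 = ¥139,617.55.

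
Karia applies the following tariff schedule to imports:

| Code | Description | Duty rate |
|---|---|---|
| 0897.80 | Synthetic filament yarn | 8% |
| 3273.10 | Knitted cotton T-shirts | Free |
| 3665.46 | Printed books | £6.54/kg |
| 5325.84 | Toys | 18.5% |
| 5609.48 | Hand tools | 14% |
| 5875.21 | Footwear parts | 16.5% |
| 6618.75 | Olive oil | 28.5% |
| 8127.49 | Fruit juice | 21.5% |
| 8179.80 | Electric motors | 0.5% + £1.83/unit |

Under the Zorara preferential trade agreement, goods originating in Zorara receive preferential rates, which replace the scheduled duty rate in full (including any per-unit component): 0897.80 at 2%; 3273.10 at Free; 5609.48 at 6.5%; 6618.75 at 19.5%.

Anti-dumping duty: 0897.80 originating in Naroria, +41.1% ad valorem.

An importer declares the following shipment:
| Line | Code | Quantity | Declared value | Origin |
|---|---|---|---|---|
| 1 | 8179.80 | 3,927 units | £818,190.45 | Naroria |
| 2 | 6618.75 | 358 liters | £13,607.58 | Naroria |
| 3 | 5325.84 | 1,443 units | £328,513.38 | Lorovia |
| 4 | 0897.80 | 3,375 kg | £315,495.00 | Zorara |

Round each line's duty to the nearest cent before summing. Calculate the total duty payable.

Line 1 (8179.80, Naroria, 3,927 units, £818,190.45):
Base rate for 8179.80 is 0.5% + £1.83/unit.
Duty = £818,190.45 × 0.5% + 3,927 × £1.83 = £11,277.36.
Line 2 (6618.75, Naroria, 358 liters, £13,607.58):
Base rate for 6618.75 is 28.5%.
6618.75 has an FTA preferential rate, but origin Naroria is not Zorara; base rate stands.
Duty = £13,607.58 × 28.5% = £3,878.16.
Line 3 (5325.84, Lorovia, 1,443 units, £328,513.38):
Base rate for 5325.84 is 18.5%.
Duty = £328,513.38 × 18.5% = £60,774.98.
Line 4 (0897.80, Zorara, 3,375 kg, £315,495.00):
Base rate for 0897.80 is 8%.
Origin Zorara qualifies under the Karia–Zorara agreement and 0897.80 is covered: preferential rate 2% applies instead.
The additional-duty order on 0897.80 targets Naroria, not Zorara; it does not apply.
Duty = £315,495.00 × 2% = £6,309.90.
Total = £11,277.36 + £3,878.16 + £60,774.98 + £6,309.90 = £82,240.40.

£82,240.40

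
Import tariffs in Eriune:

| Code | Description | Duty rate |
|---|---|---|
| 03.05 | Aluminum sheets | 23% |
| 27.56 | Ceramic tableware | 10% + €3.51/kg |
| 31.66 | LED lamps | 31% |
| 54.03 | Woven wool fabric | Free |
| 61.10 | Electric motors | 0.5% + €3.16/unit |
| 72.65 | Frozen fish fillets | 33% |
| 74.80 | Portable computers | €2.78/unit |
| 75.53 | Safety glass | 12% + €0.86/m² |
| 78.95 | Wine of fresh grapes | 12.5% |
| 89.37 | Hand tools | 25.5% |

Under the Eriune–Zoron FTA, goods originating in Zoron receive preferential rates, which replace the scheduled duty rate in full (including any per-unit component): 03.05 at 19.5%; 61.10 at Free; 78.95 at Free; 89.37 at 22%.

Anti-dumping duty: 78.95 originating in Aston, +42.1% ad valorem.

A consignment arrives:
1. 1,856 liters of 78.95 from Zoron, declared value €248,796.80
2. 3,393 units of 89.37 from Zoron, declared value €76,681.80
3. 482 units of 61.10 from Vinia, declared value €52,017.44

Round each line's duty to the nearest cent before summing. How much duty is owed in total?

Line 1 (78.95, Zoron, 1,856 liters, €248,796.80):
Base rate for 78.95 is 12.5%.
Origin Zoron qualifies under the Eriune–Zoron agreement and 78.95 is covered: preferential rate Free applies instead.
The additional-duty order on 78.95 targets Aston, not Zoron; it does not apply.
Duty = €248,796.80 × 0% = €0.00.
Line 2 (89.37, Zoron, 3,393 units, €76,681.80):
Base rate for 89.37 is 25.5%.
Origin Zoron qualifies under the Eriune–Zoron agreement and 89.37 is covered: preferential rate 22% applies instead.
Duty = €76,681.80 × 22% = €16,870.00.
Line 3 (61.10, Vinia, 482 units, €52,017.44):
Base rate for 61.10 is 0.5% + €3.16/unit.
61.10 has an FTA preferential rate, but origin Vinia is not Zoron; base rate stands.
Duty = €52,017.44 × 0.5% + 482 × €3.16 = €1,783.21.
Total = €0.00 + €16,870.00 + €1,783.21 = €18,653.21.

€18,653.21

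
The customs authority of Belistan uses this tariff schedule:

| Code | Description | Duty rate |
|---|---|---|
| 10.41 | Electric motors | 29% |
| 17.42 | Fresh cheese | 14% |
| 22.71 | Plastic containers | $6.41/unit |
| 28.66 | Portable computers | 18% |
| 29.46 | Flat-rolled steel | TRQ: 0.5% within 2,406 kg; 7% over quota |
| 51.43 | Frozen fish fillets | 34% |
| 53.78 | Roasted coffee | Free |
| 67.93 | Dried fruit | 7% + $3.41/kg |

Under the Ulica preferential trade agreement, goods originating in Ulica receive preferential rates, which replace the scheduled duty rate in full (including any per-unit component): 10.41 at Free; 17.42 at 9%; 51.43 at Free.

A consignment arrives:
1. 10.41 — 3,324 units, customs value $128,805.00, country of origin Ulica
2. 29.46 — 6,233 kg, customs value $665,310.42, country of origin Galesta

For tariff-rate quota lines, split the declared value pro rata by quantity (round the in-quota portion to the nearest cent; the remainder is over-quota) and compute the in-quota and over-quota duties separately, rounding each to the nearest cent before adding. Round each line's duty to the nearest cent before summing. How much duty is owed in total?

$29,878.66

Line 1 (10.41, Ulica, 3,324 units, $128,805.00):
Base rate for 10.41 is 29%.
Origin Ulica qualifies under the Belistan–Ulica agreement and 10.41 is covered: preferential rate Free applies instead.
Duty = $128,805.00 × 0% = $0.00.
Line 2 (29.46, Galesta, 6,233 kg, $665,310.42):
Code 29.46 is under a tariff-rate quota (threshold 2,406 kg). In-quota: 2,406 kg at 0.5%; over-quota: 3,827 kg at 7%.
Pro-rata value split: in-quota = $665,310.42 × 2,406/6,233 = $256,816.44; over-quota = $665,310.42 − $256,816.44 = $408,493.98.
In-quota duty = $256,816.44 × 0.5% = $1,284.08. Over-quota duty = $408,493.98 × 7% = $28,594.58.
Line duty = $1,284.08 + $28,594.58 = $29,878.66.
Total = $0.00 + $29,878.66 = $29,878.66.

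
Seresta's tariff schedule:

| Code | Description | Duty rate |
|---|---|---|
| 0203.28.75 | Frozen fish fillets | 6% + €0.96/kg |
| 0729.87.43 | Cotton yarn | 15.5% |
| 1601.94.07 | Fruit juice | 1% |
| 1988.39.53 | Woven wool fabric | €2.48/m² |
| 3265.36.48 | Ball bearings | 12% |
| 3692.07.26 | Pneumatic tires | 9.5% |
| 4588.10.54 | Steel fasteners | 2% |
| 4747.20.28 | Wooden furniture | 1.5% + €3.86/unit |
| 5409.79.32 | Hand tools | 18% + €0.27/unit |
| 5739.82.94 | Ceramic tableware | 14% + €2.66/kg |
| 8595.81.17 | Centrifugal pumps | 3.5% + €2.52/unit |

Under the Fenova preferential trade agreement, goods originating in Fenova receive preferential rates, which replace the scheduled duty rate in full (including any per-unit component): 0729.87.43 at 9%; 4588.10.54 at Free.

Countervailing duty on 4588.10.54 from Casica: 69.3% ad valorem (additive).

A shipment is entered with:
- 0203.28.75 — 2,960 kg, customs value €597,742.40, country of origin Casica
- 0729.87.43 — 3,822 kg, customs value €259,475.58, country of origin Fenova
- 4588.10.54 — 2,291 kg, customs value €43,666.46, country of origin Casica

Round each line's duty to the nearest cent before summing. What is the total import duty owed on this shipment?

Line 1 (0203.28.75, Casica, 2,960 kg, €597,742.40):
Base rate for 0203.28.75 is 6% + €0.96/kg.
Duty = €597,742.40 × 6% + 2,960 × €0.96 = €38,706.14.
Line 2 (0729.87.43, Fenova, 3,822 kg, €259,475.58):
Base rate for 0729.87.43 is 15.5%.
Origin Fenova qualifies under the Seresta–Fenova agreement and 0729.87.43 is covered: preferential rate 9% applies instead.
Duty = €259,475.58 × 9% = €23,352.80.
Line 3 (4588.10.54, Casica, 2,291 kg, €43,666.46):
Base rate for 4588.10.54 is 2%.
4588.10.54 has an FTA preferential rate, but origin Casica is not Fenova; base rate stands.
Additional duty on 4588.10.54 from Casica: +69.3%. Applied ad valorem rate: 2% + 69.3% = 71.3%.
Duty = €43,666.46 × 71.3% = €31,134.19.
Total = €38,706.14 + €23,352.80 + €31,134.19 = €93,193.13.

€93,193.13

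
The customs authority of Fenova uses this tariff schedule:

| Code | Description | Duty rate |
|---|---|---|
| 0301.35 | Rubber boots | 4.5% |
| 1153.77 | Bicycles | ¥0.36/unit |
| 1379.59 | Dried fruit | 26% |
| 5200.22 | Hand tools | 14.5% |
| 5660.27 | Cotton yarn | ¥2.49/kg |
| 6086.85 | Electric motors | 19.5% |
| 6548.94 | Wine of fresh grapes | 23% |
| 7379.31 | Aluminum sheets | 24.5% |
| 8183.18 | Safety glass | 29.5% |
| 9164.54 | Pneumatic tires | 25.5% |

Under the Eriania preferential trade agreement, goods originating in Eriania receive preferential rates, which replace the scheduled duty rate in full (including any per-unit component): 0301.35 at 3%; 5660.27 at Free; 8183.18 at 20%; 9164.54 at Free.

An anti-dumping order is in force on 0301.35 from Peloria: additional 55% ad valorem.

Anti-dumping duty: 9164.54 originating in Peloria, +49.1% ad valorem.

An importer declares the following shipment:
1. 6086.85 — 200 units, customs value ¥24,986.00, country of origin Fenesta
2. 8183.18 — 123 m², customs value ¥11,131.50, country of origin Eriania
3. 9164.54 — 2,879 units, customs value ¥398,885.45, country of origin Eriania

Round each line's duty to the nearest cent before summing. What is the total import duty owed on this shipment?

¥7,098.57

Line 1 (6086.85, Fenesta, 200 units, ¥24,986.00):
Base rate for 6086.85 is 19.5%.
Duty = ¥24,986.00 × 19.5% = ¥4,872.27.
Line 2 (8183.18, Eriania, 123 m², ¥11,131.50):
Base rate for 8183.18 is 29.5%.
Origin Eriania qualifies under the Fenova–Eriania agreement and 8183.18 is covered: preferential rate 20% applies instead.
Duty = ¥11,131.50 × 20% = ¥2,226.30.
Line 3 (9164.54, Eriania, 2,879 units, ¥398,885.45):
Base rate for 9164.54 is 25.5%.
Origin Eriania qualifies under the Fenova–Eriania agreement and 9164.54 is covered: preferential rate Free applies instead.
The additional-duty order on 9164.54 targets Peloria, not Eriania; it does not apply.
Duty = ¥398,885.45 × 0% = ¥0.00.
Total = ¥4,872.27 + ¥2,226.30 + ¥0.00 = ¥7,098.57.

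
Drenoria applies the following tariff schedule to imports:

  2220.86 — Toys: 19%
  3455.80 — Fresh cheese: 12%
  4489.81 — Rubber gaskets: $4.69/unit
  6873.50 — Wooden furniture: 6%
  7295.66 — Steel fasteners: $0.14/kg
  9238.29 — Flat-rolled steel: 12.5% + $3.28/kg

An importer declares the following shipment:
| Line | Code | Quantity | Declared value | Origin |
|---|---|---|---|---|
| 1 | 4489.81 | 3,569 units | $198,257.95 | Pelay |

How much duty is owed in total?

$16,738.61

Line 1 (4489.81, Pelay, 3,569 units, $198,257.95):
Base rate for 4489.81 is $4.69/unit.
Duty = 3,569 × $4.69 = $16,738.61.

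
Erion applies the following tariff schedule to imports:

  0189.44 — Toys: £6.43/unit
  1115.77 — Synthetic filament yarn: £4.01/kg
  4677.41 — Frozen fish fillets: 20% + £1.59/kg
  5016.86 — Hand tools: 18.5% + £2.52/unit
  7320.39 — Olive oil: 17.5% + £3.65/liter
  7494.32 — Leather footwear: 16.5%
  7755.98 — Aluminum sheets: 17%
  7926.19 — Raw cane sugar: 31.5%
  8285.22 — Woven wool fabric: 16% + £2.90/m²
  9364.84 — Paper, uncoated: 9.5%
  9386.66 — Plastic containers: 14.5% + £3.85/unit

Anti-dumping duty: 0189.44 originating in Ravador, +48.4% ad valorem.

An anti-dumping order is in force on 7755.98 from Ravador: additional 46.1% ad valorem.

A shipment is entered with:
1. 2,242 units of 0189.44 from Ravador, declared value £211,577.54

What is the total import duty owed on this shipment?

Line 1 (0189.44, Ravador, 2,242 units, £211,577.54):
Base rate for 0189.44 is £6.43/unit.
Additional duty on 0189.44 from Ravador: +48.4% ad valorem. Applied ad valorem rate = 48.4%.
Duty = £211,577.54 × 48.4% + 2,242 × £6.43 = £116,819.59.

£116,819.59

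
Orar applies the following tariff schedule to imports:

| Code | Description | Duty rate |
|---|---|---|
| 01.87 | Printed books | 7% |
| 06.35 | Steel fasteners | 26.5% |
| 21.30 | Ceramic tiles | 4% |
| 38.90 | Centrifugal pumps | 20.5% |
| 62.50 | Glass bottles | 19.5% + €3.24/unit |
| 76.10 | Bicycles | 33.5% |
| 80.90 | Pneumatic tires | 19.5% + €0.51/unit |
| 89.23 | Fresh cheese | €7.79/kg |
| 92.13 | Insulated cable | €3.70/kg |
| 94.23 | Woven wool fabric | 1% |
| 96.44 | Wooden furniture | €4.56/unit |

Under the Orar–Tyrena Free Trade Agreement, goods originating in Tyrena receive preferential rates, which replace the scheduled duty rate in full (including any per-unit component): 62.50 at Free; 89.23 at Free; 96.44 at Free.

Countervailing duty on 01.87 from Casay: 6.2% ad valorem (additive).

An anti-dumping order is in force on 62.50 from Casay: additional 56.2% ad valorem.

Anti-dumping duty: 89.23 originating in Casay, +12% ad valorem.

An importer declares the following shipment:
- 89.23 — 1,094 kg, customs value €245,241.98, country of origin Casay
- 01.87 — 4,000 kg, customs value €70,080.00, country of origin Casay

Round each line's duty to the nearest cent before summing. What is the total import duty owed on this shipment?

Line 1 (89.23, Casay, 1,094 kg, €245,241.98):
Base rate for 89.23 is €7.79/kg.
89.23 has an FTA preferential rate, but origin Casay is not Tyrena; base rate stands.
Additional duty on 89.23 from Casay: +12% ad valorem. Applied ad valorem rate = 12%.
Duty = €245,241.98 × 12% + 1,094 × €7.79 = €37,951.30.
Line 2 (01.87, Casay, 4,000 kg, €70,080.00):
Base rate for 01.87 is 7%.
Additional duty on 01.87 from Casay: +6.2%. Applied ad valorem rate: 7% + 6.2% = 13.2%.
Duty = €70,080.00 × 13.2% = €9,250.56.
Total = €37,951.30 + €9,250.56 = €47,201.86.

€47,201.86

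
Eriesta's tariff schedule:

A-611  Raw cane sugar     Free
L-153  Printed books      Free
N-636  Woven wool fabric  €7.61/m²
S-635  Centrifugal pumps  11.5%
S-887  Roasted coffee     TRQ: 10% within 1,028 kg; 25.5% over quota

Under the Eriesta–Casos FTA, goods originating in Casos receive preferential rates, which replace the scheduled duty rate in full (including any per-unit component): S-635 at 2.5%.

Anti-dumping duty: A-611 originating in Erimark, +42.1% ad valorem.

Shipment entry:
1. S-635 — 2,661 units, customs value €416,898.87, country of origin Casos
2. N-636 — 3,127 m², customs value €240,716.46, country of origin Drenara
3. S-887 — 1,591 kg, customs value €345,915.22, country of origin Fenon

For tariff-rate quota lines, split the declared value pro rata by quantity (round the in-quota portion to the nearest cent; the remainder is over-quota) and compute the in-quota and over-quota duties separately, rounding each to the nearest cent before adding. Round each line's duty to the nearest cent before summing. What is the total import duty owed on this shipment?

Line 1 (S-635, Casos, 2,661 units, €416,898.87):
Base rate for S-635 is 11.5%.
Origin Casos qualifies under the Eriesta–Casos agreement and S-635 is covered: preferential rate 2.5% applies instead.
Duty = €416,898.87 × 2.5% = €10,422.47.
Line 2 (N-636, Drenara, 3,127 m², €240,716.46):
Base rate for N-636 is €7.61/m².
Duty = 3,127 × €7.61 = €23,796.47.
Line 3 (S-887, Fenon, 1,591 kg, €345,915.22):
Code S-887 is under a tariff-rate quota (threshold 1,028 kg). In-quota: 1,028 kg at 10%; over-quota: 563 kg at 25.5%.
Pro-rata value split: in-quota = €345,915.22 × 1,028/1,591 = €223,507.76; over-quota = €345,915.22 − €223,507.76 = €122,407.46.
In-quota duty = €223,507.76 × 10% = €22,350.78. Over-quota duty = €122,407.46 × 25.5% = €31,213.90.
Line duty = €22,350.78 + €31,213.90 = €53,564.68.
Total = €10,422.47 + €23,796.47 + €53,564.68 = €87,783.62.

€87,783.62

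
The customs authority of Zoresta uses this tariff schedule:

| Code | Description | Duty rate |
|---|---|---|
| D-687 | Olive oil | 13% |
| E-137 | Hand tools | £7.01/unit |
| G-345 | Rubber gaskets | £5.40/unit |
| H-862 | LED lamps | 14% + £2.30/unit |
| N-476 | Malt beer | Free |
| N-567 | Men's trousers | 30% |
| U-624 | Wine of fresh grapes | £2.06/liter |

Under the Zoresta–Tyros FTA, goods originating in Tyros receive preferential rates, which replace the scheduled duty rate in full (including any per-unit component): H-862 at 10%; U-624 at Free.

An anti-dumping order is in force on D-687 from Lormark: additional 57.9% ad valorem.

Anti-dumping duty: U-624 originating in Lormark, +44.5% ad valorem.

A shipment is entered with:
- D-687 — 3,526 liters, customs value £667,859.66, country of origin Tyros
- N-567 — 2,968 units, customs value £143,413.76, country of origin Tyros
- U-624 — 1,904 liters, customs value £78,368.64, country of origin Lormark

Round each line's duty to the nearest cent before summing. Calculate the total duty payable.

£168,642.17

Line 1 (D-687, Tyros, 3,526 liters, £667,859.66):
Base rate for D-687 is 13%.
Origin Tyros is the FTA partner but D-687 is not on the preference list; base rate stands.
The additional-duty order on D-687 targets Lormark, not Tyros; it does not apply.
Duty = £667,859.66 × 13% = £86,821.76.
Line 2 (N-567, Tyros, 2,968 units, £143,413.76):
Base rate for N-567 is 30%.
Origin Tyros is the FTA partner but N-567 is not on the preference list; base rate stands.
Duty = £143,413.76 × 30% = £43,024.13.
Line 3 (U-624, Lormark, 1,904 liters, £78,368.64):
Base rate for U-624 is £2.06/liter.
U-624 has an FTA preferential rate, but origin Lormark is not Tyros; base rate stands.
Additional duty on U-624 from Lormark: +44.5% ad valorem. Applied ad valorem rate = 44.5%.
Duty = £78,368.64 × 44.5% + 1,904 × £2.06 = £38,796.28.
Total = £86,821.76 + £43,024.13 + £38,796.28 = £168,642.17.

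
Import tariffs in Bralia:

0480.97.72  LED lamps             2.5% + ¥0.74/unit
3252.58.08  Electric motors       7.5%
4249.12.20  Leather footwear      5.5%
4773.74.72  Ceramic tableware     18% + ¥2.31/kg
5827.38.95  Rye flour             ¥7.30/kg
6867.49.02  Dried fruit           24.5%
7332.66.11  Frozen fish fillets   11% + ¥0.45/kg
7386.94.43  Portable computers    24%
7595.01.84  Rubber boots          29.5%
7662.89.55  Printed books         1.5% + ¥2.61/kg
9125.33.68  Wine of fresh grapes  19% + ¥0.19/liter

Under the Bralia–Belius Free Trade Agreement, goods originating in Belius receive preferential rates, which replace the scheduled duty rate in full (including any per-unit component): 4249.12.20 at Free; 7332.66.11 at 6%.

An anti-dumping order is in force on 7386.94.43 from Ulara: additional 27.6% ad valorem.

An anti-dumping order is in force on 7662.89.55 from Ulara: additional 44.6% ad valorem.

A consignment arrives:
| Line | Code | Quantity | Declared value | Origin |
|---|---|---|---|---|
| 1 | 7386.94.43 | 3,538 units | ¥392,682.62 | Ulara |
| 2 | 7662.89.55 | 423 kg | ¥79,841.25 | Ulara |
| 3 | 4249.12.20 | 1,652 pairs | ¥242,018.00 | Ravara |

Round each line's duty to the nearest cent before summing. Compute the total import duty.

¥253,846.07

Line 1 (7386.94.43, Ulara, 3,538 units, ¥392,682.62):
Base rate for 7386.94.43 is 24%.
Additional duty on 7386.94.43 from Ulara: +27.6%. Applied ad valorem rate: 24% + 27.6% = 51.6%.
Duty = ¥392,682.62 × 51.6% = ¥202,624.23.
Line 2 (7662.89.55, Ulara, 423 kg, ¥79,841.25):
Base rate for 7662.89.55 is 1.5% + ¥2.61/kg.
Additional duty on 7662.89.55 from Ulara: +44.6%. Applied ad valorem rate: 1.5% + 44.6% = 46.1%.
Duty = ¥79,841.25 × 46.1% + 423 × ¥2.61 = ¥37,910.85.
Line 3 (4249.12.20, Ravara, 1,652 pairs, ¥242,018.00):
Base rate for 4249.12.20 is 5.5%.
4249.12.20 has an FTA preferential rate, but origin Ravara is not Belius; base rate stands.
Duty = ¥242,018.00 × 5.5% = ¥13,310.99.
Total = ¥202,624.23 + ¥37,910.85 + ¥13,310.99 = ¥253,846.07.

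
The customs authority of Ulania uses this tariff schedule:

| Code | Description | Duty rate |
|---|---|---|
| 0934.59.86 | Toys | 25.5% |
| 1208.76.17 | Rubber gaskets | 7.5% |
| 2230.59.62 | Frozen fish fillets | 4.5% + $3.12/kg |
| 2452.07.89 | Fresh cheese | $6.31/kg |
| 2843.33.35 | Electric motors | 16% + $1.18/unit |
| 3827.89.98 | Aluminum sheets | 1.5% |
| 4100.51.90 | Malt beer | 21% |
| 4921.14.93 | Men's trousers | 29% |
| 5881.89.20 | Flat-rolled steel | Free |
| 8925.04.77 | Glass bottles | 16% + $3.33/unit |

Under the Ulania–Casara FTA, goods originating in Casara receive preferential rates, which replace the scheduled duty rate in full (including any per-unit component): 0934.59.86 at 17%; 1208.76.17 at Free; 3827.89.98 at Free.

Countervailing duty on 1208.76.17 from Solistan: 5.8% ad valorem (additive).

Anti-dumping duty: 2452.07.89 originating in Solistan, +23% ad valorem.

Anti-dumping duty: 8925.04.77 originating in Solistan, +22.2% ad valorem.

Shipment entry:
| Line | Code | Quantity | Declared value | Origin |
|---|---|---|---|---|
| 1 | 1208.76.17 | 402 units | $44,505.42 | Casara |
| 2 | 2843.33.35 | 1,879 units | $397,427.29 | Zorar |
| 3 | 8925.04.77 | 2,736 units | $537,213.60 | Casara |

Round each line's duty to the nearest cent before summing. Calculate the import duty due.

Line 1 (1208.76.17, Casara, 402 units, $44,505.42):
Base rate for 1208.76.17 is 7.5%.
Origin Casara qualifies under the Ulania–Casara agreement and 1208.76.17 is covered: preferential rate Free applies instead.
The additional-duty order on 1208.76.17 targets Solistan, not Casara; it does not apply.
Duty = $44,505.42 × 0% = $0.00.
Line 2 (2843.33.35, Zorar, 1,879 units, $397,427.29):
Base rate for 2843.33.35 is 16% + $1.18/unit.
Duty = $397,427.29 × 16% + 1,879 × $1.18 = $65,805.59.
Line 3 (8925.04.77, Casara, 2,736 units, $537,213.60):
Base rate for 8925.04.77 is 16% + $3.33/unit.
Origin Casara is the FTA partner but 8925.04.77 is not on the preference list; base rate stands.
The additional-duty order on 8925.04.77 targets Solistan, not Casara; it does not apply.
Duty = $537,213.60 × 16% + 2,736 × $3.33 = $95,065.06.
Total = $0.00 + $65,805.59 + $95,065.06 = $160,870.65.

$160,870.65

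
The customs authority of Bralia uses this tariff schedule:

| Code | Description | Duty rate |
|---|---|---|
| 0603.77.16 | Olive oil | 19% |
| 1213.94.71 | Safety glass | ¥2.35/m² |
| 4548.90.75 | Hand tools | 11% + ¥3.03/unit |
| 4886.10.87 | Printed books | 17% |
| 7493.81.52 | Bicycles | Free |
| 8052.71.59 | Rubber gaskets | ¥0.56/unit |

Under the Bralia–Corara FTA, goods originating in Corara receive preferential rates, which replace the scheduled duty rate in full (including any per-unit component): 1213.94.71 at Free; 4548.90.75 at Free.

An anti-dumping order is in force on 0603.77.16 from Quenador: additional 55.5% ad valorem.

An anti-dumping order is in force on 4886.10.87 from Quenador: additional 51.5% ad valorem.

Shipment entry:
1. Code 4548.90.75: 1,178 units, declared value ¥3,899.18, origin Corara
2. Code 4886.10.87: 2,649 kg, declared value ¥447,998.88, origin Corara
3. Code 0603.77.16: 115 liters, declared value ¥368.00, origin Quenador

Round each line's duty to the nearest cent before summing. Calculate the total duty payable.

Line 1 (4548.90.75, Corara, 1,178 units, ¥3,899.18):
Base rate for 4548.90.75 is 11% + ¥3.03/unit.
Origin Corara qualifies under the Bralia–Corara agreement and 4548.90.75 is covered: preferential rate Free applies instead.
Duty = ¥3,899.18 × 0% = ¥0.00.
Line 2 (4886.10.87, Corara, 2,649 kg, ¥447,998.88):
Base rate for 4886.10.87 is 17%.
Origin Corara is the FTA partner but 4886.10.87 is not on the preference list; base rate stands.
The additional-duty order on 4886.10.87 targets Quenador, not Corara; it does not apply.
Duty = ¥447,998.88 × 17% = ¥76,159.81.
Line 3 (0603.77.16, Quenador, 115 liters, ¥368.00):
Base rate for 0603.77.16 is 19%.
Additional duty on 0603.77.16 from Quenador: +55.5%. Applied ad valorem rate: 19% + 55.5% = 74.5%.
Duty = ¥368.00 × 74.5% = ¥274.16.
Total = ¥0.00 + ¥76,159.81 + ¥274.16 = ¥76,433.97.

¥76,433.97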